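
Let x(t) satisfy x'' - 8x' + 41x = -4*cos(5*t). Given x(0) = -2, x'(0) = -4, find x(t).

x = -cos(5*t)/29 + 5*sin(5*t)/58 - 57*cos(5*t)*exp(4*t)/29 + 199*exp(4*t)*sin(5*t)/290

Characteristic equation r² - 8r + 41 = 0 has discriminant (-8)² - 4·(41) = -100 < 0, so r = 4 ± 5i.
Hence x_h = C1*cos(5*t)*exp(4*t) + C2*exp(4*t)*sin(5*t).
Try x_p = A*cos(5*t) + B*sin(5*t). Substituting and equating the coefficients of cos(5t) and sin(5t) gives A = -1/29, B = 5/58, so x_p = -cos(5*t)/29 + 5*sin(5*t)/58.
General solution: x = -cos(5*t)/29 + 5*sin(5*t)/58 + C1*cos(5*t)*exp(4*t) + C2*exp(4*t)*sin(5*t).
Apply the initial conditions: x(0) = -1/29 + C1 = -2 and x'(0) = 25/58 + 4*C1 + 5*C2 = -4. Solving gives C1 = -57/29, C2 = 199/290.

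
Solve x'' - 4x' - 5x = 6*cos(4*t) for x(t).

x = -126*cos(4*t)/697 - 96*sin(4*t)/697 + C1*exp(5*t) + C2*exp(-t)

Characteristic equation r² - 4r - 5 = 0 factors as (r - 5)(r + 1) = 0, so r = 5, -1.
Hence x_h = C1*exp(5*t) + C2*exp(-t).
Try x_p = A*cos(4*t) + B*sin(4*t). Substituting and equating the coefficients of cos(4t) and sin(4t) gives A = -126/697, B = -96/697, so x_p = -126*cos(4*t)/697 - 96*sin(4*t)/697.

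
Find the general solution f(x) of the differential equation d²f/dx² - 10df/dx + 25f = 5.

Characteristic equation r² - 10r + 25 = 0 has discriminant (-10)² - 4·(25) = 0, so r = 5 is a repeated root.
Hence f_h = (C1 + C2*x)*exp(5*x).
For the particular solution try f_p = A0. Substituting and matching coefficients of each power of x gives A0 = 1/5, so f_p = 1/5.

f = 1/5 + C1*exp(5*x) + C2*x*exp(5*x)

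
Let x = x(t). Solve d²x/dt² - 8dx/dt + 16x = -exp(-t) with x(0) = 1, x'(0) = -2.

x = -exp(-t)/25 + 26*exp(4*t)/25 - 31*t*exp(4*t)/5

Characteristic equation r² - 8r + 16 = 0 has discriminant (-8)² - 4·(16) = 0, so r = 4 is a repeated root.
Hence x_h = (C1 + C2*t)*exp(4*t).
Try x_p = A*exp(-t). Substituting into the equation and dividing by exp(-t) gives A = -1/25, so x_p = -exp(-t)/25.
General solution: x = -exp(-t)/25 + C1*exp(4*t) + C2*t*exp(4*t).
Apply the initial conditions: x(0) = -1/25 + C1 = 1 and x'(0) = 1/25 + C2 + 4*C1 = -2. Solving gives C1 = 26/25, C2 = -31/5.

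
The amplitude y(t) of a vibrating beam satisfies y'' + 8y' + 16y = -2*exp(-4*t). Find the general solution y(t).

Characteristic equation r² + 8r + 16 = 0 has discriminant (8)² - 4·(16) = 0, so r = -4 is a repeated root.
Hence y_h = (C1 + C2*t)*exp(-4*t).
Since exp(-4*t) solves the homogeneous equation (r = -4 is a root of multiplicity 2), multiply the trial by t^2. Try y_p = A*t^2*exp(-4*t). Substituting into the equation and dividing by exp(-4*t) gives A = -1, so y_p = -t^2*exp(-4*t).

y = C1*exp(-4*t) - t**2*exp(-4*t) + C2*t*exp(-4*t)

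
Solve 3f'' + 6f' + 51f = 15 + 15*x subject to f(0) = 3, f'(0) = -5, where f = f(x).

Divide through by 3: f'' + 2f' + 17f = 5 + 5*x.
Characteristic equation r² + 2r + 17 = 0 has discriminant (2)² - 4·(17) = -64 < 0, so r = -1 ± 4i.
Hence f_h = C1*cos(4*x)*exp(-x) + C2*exp(-x)*sin(4*x).
For the particular solution try f_p = A0 + A1*x. Substituting and matching coefficients of each power of x gives A0 = 75/289, A1 = 5/17, so f_p = 75/289 + 5*x/17.
General solution: f = 75/289 + 5*x/17 + C1*cos(4*x)*exp(-x) + C2*exp(-x)*sin(4*x).
Apply the initial conditions: f(0) = 75/289 + C1 = 3 and f'(0) = 5/17 - C1 + 4*C2 = -5. Solving gives C1 = 792/289, C2 = -369/578.

f = 75/289 + 5*x/17 - 369*exp(-x)*sin(4*x)/578 + 792*cos(4*x)*exp(-x)/289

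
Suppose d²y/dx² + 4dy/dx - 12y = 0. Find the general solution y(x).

Characteristic equation r² + 4r - 12 = 0 factors as (r + 6)(r - 2) = 0, so r = -6, 2.
Hence y_h = C1*exp(-6*x) + C2*exp(2*x).

y = C1*exp(-6*x) + C2*exp(2*x)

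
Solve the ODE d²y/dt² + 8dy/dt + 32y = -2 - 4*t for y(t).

y = -1/32 - t/8 + C1*cos(4*t)*exp(-4*t) + C2*exp(-4*t)*sin(4*t)

Characteristic equation r² + 8r + 32 = 0 has discriminant (8)² - 4·(32) = -64 < 0, so r = -4 ± 4i.
Hence y_h = C1*cos(4*t)*exp(-4*t) + C2*exp(-4*t)*sin(4*t).
For the particular solution try y_p = A0 + A1*t. Substituting and matching coefficients of each power of t gives A0 = -1/32, A1 = -1/8, so y_p = -1/32 - t/8.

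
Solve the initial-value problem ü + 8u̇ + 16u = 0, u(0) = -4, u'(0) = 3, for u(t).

Characteristic equation r² + 8r + 16 = 0 has discriminant (8)² - 4·(16) = 0, so r = -4 is a repeated root.
Hence u_h = (C1 + C2*t)*exp(-4*t).
Apply the initial conditions: u(0) = C1 = -4 and u'(0) = C2 - 4*C1 = 3. Solving gives C1 = -4, C2 = -13.

u = -4*exp(-4*t) - 13*t*exp(-4*t)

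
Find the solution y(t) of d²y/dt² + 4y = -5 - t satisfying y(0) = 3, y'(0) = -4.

Characteristic equation r² + 4 = 0 has discriminant (0)² - 4·(4) = -16 < 0, so r = ± 2i.
Hence y_h = C1*cos(2*t) + C2*sin(2*t).
For the particular solution try y_p = A0 + A1*t. Substituting and matching coefficients of each power of t gives A0 = -5/4, A1 = -1/4, so y_p = -5/4 - t/4.
General solution: y = -5/4 - t/4 + C1*cos(2*t) + C2*sin(2*t).
Apply the initial conditions: y(0) = -5/4 + C1 = 3 and y'(0) = -1/4 + 2*C2 = -4. Solving gives C1 = 17/4, C2 = -15/8.

y = -5/4 - 15*sin(2*t)/8 - t/4 + 17*cos(2*t)/4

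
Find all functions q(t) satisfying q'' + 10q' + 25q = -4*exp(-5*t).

Characteristic equation r² + 10r + 25 = 0 has discriminant (10)² - 4·(25) = 0, so r = -5 is a repeated root.
Hence q_h = (C1 + C2*t)*exp(-5*t).
Since exp(-5*t) solves the homogeneous equation (r = -5 is a root of multiplicity 2), multiply the trial by t^2. Try q_p = A*t^2*exp(-5*t). Substituting into the equation and dividing by exp(-5*t) gives A = -2, so q_p = -2*t^2*exp(-5*t).

q = C1*exp(-5*t) - 2*t**2*exp(-5*t) + C2*t*exp(-5*t)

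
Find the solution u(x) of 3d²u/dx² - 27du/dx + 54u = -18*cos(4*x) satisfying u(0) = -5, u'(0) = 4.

u = -832*exp(3*x)/75 - 3*cos(4*x)/325 + 54*sin(4*x)/325 + 238*exp(6*x)/39

Divide through by 3: u'' - 9u' + 18u = -6*cos(4*x).
Characteristic equation r² - 9r + 18 = 0 factors as (r - 6)(r - 3) = 0, so r = 6, 3.
Hence u_h = C1*exp(6*x) + C2*exp(3*x).
Try u_p = A*cos(4*x) + B*sin(4*x). Substituting and equating the coefficients of cos(4x) and sin(4x) gives A = -3/325, B = 54/325, so u_p = -3*cos(4*x)/325 + 54*sin(4*x)/325.
General solution: u = -3*cos(4*x)/325 + 54*sin(4*x)/325 + C1*exp(6*x) + C2*exp(3*x).
Apply the initial conditions: u(0) = -3/325 + C1 + C2 = -5 and u'(0) = 216/325 + 3*C2 + 6*C1 = 4. Solving gives C1 = 238/39, C2 = -832/75.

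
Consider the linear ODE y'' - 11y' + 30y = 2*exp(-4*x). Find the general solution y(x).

y = exp(-4*x)/45 + C1*exp(6*x) + C2*exp(5*x)

Characteristic equation r² - 11r + 30 = 0 factors as (r - 6)(r - 5) = 0, so r = 6, 5.
Hence y_h = C1*exp(6*x) + C2*exp(5*x).
Try y_p = A*exp(-4*x). Substituting into the equation and dividing by exp(-4*x) gives A = 1/45, so y_p = exp(-4*x)/45.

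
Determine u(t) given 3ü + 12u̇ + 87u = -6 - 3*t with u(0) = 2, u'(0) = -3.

u = -54/841 - t/29 + 978*exp(-2*t)*sin(5*t)/4205 + 1736*cos(5*t)*exp(-2*t)/841

Divide through by 3: u'' + 4u' + 29u = -2 - t.
Characteristic equation r² + 4r + 29 = 0 has discriminant (4)² - 4·(29) = -100 < 0, so r = -2 ± 5i.
Hence u_h = C1*cos(5*t)*exp(-2*t) + C2*exp(-2*t)*sin(5*t).
For the particular solution try u_p = A0 + A1*t. Substituting and matching coefficients of each power of t gives A0 = -54/841, A1 = -1/29, so u_p = -54/841 - t/29.
General solution: u = -54/841 - t/29 + C1*cos(5*t)*exp(-2*t) + C2*exp(-2*t)*sin(5*t).
Apply the initial conditions: u(0) = -54/841 + C1 = 2 and u'(0) = -1/29 - 2*C1 + 5*C2 = -3. Solving gives C1 = 1736/841, C2 = 978/4205.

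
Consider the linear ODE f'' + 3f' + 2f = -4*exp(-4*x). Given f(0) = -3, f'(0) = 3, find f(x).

f = 2*exp(-2*x) - 13*exp(-x)/3 - 2*exp(-4*x)/3

Characteristic equation r² + 3r + 2 = 0 factors as (r + 1)(r + 2) = 0, so r = -1, -2.
Hence f_h = C1*exp(-x) + C2*exp(-2*x).
Try f_p = A*exp(-4*x). Substituting into the equation and dividing by exp(-4*x) gives A = -2/3, so f_p = -2*exp(-4*x)/3.
General solution: f = -2*exp(-4*x)/3 + C1*exp(-x) + C2*exp(-2*x).
Apply the initial conditions: f(0) = -2/3 + C1 + C2 = -3 and f'(0) = 8/3 - C1 - 2*C2 = 3. Solving gives C1 = -13/3, C2 = 2.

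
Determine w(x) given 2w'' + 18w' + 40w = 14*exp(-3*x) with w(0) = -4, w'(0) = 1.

Divide through by 2: w'' + 9w' + 20w = 7*exp(-3*x).
Characteristic equation r² + 9r + 20 = 0 factors as (r + 5)(r + 4) = 0, so r = -5, -4.
Hence w_h = C1*exp(-5*x) + C2*exp(-4*x).
Try w_p = A*exp(-3*x). Substituting into the equation and dividing by exp(-3*x) gives A = 7/2, so w_p = 7*exp(-3*x)/2.
General solution: w = 7*exp(-3*x)/2 + C1*exp(-5*x) + C2*exp(-4*x).
Apply the initial conditions: w(0) = 7/2 + C1 + C2 = -4 and w'(0) = -21/2 - 5*C1 - 4*C2 = 1. Solving gives C1 = 37/2, C2 = -26.

w = -26*exp(-4*x) + 7*exp(-3*x)/2 + 37*exp(-5*x)/2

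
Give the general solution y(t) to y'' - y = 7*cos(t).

y = -7*cos(t)/2 + C1*exp(-t) + C2*exp(t)

Characteristic equation r² - 1 = 0 factors as (r + 1)(r - 1) = 0, so r = -1, 1.
Hence y_h = C1*exp(-t) + C2*exp(t).
Try y_p = A*cos(t) + B*sin(t). Substituting and equating the coefficients of cos(t) and sin(t) gives A = -7/2, B = 0, so y_p = -7*cos(t)/2.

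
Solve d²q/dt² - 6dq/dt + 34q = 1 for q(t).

Characteristic equation r² - 6r + 34 = 0 has discriminant (-6)² - 4·(34) = -100 < 0, so r = 3 ± 5i.
Hence q_h = C1*cos(5*t)*exp(3*t) + C2*exp(3*t)*sin(5*t).
For the particular solution try q_p = A0. Substituting and matching coefficients of each power of t gives A0 = 1/34, so q_p = 1/34.

q = 1/34 + C1*cos(5*t)*exp(3*t) + C2*exp(3*t)*sin(5*t)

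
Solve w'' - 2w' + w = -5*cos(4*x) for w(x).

w = 40*sin(4*x)/289 + 75*cos(4*x)/289 + C1*exp(x) + C2*x*exp(x)

Characteristic equation r² - 2r + 1 = 0 has discriminant (-2)² - 4·(1) = 0, so r = 1 is a repeated root.
Hence w_h = (C1 + C2*x)*exp(x).
Try w_p = A*cos(4*x) + B*sin(4*x). Substituting and equating the coefficients of cos(4x) and sin(4x) gives A = 75/289, B = 40/289, so w_p = 40*sin(4*x)/289 + 75*cos(4*x)/289.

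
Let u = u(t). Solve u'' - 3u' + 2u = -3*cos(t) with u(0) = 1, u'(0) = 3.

u = exp(t)/2 - 3*cos(t)/10 + 4*exp(2*t)/5 + 9*sin(t)/10

Characteristic equation r² - 3r + 2 = 0 factors as (r - 2)(r - 1) = 0, so r = 2, 1.
Hence u_h = C1*exp(2*t) + C2*exp(t).
Try u_p = A*cos(t) + B*sin(t). Substituting and equating the coefficients of cos(t) and sin(t) gives A = -3/10, B = 9/10, so u_p = -3*cos(t)/10 + 9*sin(t)/10.
General solution: u = -3*cos(t)/10 + 9*sin(t)/10 + C1*exp(2*t) + C2*exp(t).
Apply the initial conditions: u(0) = -3/10 + C1 + C2 = 1 and u'(0) = 9/10 + C2 + 2*C1 = 3. Solving gives C1 = 4/5, C2 = 1/2.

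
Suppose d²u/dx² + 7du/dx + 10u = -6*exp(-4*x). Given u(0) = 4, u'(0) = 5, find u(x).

u = 3*exp(-4*x) - 19*exp(-5*x)/3 + 22*exp(-2*x)/3

Characteristic equation r² + 7r + 10 = 0 factors as (r + 2)(r + 5) = 0, so r = -2, -5.
Hence u_h = C1*exp(-2*x) + C2*exp(-5*x).
Try u_p = A*exp(-4*x). Substituting into the equation and dividing by exp(-4*x) gives A = 3, so u_p = 3*exp(-4*x).
General solution: u = 3*exp(-4*x) + C1*exp(-2*x) + C2*exp(-5*x).
Apply the initial conditions: u(0) = 3 + C1 + C2 = 4 and u'(0) = -12 - 5*C2 - 2*C1 = 5. Solving gives C1 = 22/3, C2 = -19/3.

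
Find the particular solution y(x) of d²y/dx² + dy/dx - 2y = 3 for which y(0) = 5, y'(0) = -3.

Characteristic equation r² + r - 2 = 0 factors as (r + 2)(r - 1) = 0, so r = -2, 1.
Hence y_h = C1*exp(-2*x) + C2*exp(x).
For the particular solution try y_p = A0. Substituting and matching coefficients of each power of x gives A0 = -3/2, so y_p = -3/2.
General solution: y = -3/2 + C1*exp(-2*x) + C2*exp(x).
Apply the initial conditions: y(0) = -3/2 + C1 + C2 = 5 and y'(0) = C2 - 2*C1 = -3. Solving gives C1 = 19/6, C2 = 10/3.

y = -3/2 + 10*exp(x)/3 + 19*exp(-2*x)/6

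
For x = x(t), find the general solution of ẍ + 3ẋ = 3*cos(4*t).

x = C2 - 3*cos(4*t)/25 + 9*sin(4*t)/100 + C1*exp(-3*t)

Characteristic equation r² + 3r = 0 factors as (r + 3)r = 0, so r = -3, 0.
Hence x_h = C1*exp(-3*t) + C2.
Try x_p = A*cos(4*t) + B*sin(4*t). Substituting and equating the coefficients of cos(4t) and sin(4t) gives A = -3/25, B = 9/100, so x_p = -3*cos(4*t)/25 + 9*sin(4*t)/100.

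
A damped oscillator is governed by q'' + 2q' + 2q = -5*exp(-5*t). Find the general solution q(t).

q = -5*exp(-5*t)/17 + C1*cos(t)*exp(-t) + C2*exp(-t)*sin(t)

Characteristic equation r² + 2r + 2 = 0 has discriminant (2)² - 4·(2) = -4 < 0, so r = -1 ± i.
Hence q_h = C1*cos(t)*exp(-t) + C2*exp(-t)*sin(t).
Try q_p = A*exp(-5*t). Substituting into the equation and dividing by exp(-5*t) gives A = -5/17, so q_p = -5*exp(-5*t)/17.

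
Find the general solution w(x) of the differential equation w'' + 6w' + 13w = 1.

w = 1/13 + C1*cos(2*x)*exp(-3*x) + C2*exp(-3*x)*sin(2*x)

Characteristic equation r² + 6r + 13 = 0 has discriminant (6)² - 4·(13) = -16 < 0, so r = -3 ± 2i.
Hence w_h = C1*cos(2*x)*exp(-3*x) + C2*exp(-3*x)*sin(2*x).
For the particular solution try w_p = A0. Substituting and matching coefficients of each power of x gives A0 = 1/13, so w_p = 1/13.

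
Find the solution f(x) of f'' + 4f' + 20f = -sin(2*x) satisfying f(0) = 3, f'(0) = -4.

f = -sin(2*x)/20 + cos(2*x)/40 + 41*exp(-2*x)*sin(4*x)/80 + 119*cos(4*x)*exp(-2*x)/40

Characteristic equation r² + 4r + 20 = 0 has discriminant (4)² - 4·(20) = -64 < 0, so r = -2 ± 4i.
Hence f_h = C1*cos(4*x)*exp(-2*x) + C2*exp(-2*x)*sin(4*x).
Try f_p = A*cos(2*x) + B*sin(2*x). Substituting and equating the coefficients of cos(2x) and sin(2x) gives A = 1/40, B = -1/20, so f_p = -sin(2*x)/20 + cos(2*x)/40.
General solution: f = -sin(2*x)/20 + cos(2*x)/40 + C1*cos(4*x)*exp(-2*x) + C2*exp(-2*x)*sin(4*x).
Apply the initial conditions: f(0) = 1/40 + C1 = 3 and f'(0) = -1/10 - 2*C1 + 4*C2 = -4. Solving gives C1 = 119/40, C2 = 41/80.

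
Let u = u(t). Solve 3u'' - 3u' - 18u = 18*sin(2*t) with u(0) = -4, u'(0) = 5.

Divide through by 3: u'' - u' - 6u = 6*sin(2*t).
Characteristic equation r² - r - 6 = 0 factors as (r - 3)(r + 2) = 0, so r = 3, -2.
Hence u_h = C1*exp(3*t) + C2*exp(-2*t).
Try u_p = A*cos(2*t) + B*sin(2*t). Substituting and equating the coefficients of cos(2t) and sin(2t) gives A = 3/26, B = -15/26, so u_p = -15*sin(2*t)/26 + 3*cos(2*t)/26.
General solution: u = -15*sin(2*t)/26 + 3*cos(2*t)/26 + C1*exp(3*t) + C2*exp(-2*t).
Apply the initial conditions: u(0) = 3/26 + C1 + C2 = -4 and u'(0) = -15/13 - 2*C2 + 3*C1 = 5. Solving gives C1 = -27/65, C2 = -37/10.

u = -37*exp(-2*t)/10 - 27*exp(3*t)/65 - 15*sin(2*t)/26 + 3*cos(2*t)/26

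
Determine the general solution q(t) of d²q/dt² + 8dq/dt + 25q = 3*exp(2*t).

q = exp(2*t)/15 + C1*cos(3*t)*exp(-4*t) + C2*exp(-4*t)*sin(3*t)

Characteristic equation r² + 8r + 25 = 0 has discriminant (8)² - 4·(25) = -36 < 0, so r = -4 ± 3i.
Hence q_h = C1*cos(3*t)*exp(-4*t) + C2*exp(-4*t)*sin(3*t).
Try q_p = A*exp(2*t). Substituting into the equation and dividing by exp(2*t) gives A = 1/15, so q_p = exp(2*t)/15.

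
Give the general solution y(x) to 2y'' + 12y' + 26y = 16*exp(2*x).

y = 8*exp(2*x)/29 + C1*cos(2*x)*exp(-3*x) + C2*exp(-3*x)*sin(2*x)

Divide through by 2: y'' + 6y' + 13y = 8*exp(2*x).
Characteristic equation r² + 6r + 13 = 0 has discriminant (6)² - 4·(13) = -16 < 0, so r = -3 ± 2i.
Hence y_h = C1*cos(2*x)*exp(-3*x) + C2*exp(-3*x)*sin(2*x).
Try y_p = A*exp(2*x). Substituting into the equation and dividing by exp(2*x) gives A = 8/29, so y_p = 8*exp(2*x)/29.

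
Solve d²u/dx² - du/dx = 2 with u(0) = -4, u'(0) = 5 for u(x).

u = -11 - 2*x + 7*exp(x)

Characteristic equation r² - r = 0 factors as (r - 1)r = 0, so r = 1, 0.
Hence u_h = C1*exp(x) + C2.
Since 0 is a characteristic root (multiplicity 1), multiply the polynomial trial by x: try u_p = A0*x. Substituting and matching coefficients of each power of x gives A0 = -2, so u_p = -2*x.
General solution: u = C2 - 2*x + C1*exp(x).
Apply the initial conditions: u(0) = C1 + C2 = -4 and u'(0) = -2 + C1 = 5. Solving gives C1 = 7, C2 = -11.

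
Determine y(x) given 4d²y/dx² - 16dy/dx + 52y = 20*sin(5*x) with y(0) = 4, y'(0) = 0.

Divide through by 4: y'' - 4y' + 13y = 5*sin(5*x).
Characteristic equation r² - 4r + 13 = 0 has discriminant (-4)² - 4·(13) = -36 < 0, so r = 2 ± 3i.
Hence y_h = C1*cos(3*x)*exp(2*x) + C2*exp(2*x)*sin(3*x).
Try y_p = A*cos(5*x) + B*sin(5*x). Substituting and equating the coefficients of cos(5x) and sin(5x) gives A = 25/136, B = -15/136, so y_p = -15*sin(5*x)/136 + 25*cos(5*x)/136.
General solution: y = -15*sin(5*x)/136 + 25*cos(5*x)/136 + C1*cos(3*x)*exp(2*x) + C2*exp(2*x)*sin(3*x).
Apply the initial conditions: y(0) = 25/136 + C1 = 4 and y'(0) = -75/136 + 2*C1 + 3*C2 = 0. Solving gives C1 = 519/136, C2 = -321/136.

y = -15*sin(5*x)/136 + 25*cos(5*x)/136 - 321*exp(2*x)*sin(3*x)/136 + 519*cos(3*x)*exp(2*x)/136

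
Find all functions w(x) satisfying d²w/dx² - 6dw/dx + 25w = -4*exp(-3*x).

Characteristic equation r² - 6r + 25 = 0 has discriminant (-6)² - 4·(25) = -64 < 0, so r = 3 ± 4i.
Hence w_h = C1*cos(4*x)*exp(3*x) + C2*exp(3*x)*sin(4*x).
Try w_p = A*exp(-3*x). Substituting into the equation and dividing by exp(-3*x) gives A = -1/13, so w_p = -exp(-3*x)/13.

w = -exp(-3*x)/13 + C1*cos(4*x)*exp(3*x) + C2*exp(3*x)*sin(4*x)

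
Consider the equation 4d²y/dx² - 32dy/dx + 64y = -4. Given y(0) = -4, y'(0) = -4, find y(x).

Divide through by 4: y'' - 8y' + 16y = -1.
Characteristic equation r² - 8r + 16 = 0 has discriminant (-8)² - 4·(16) = 0, so r = 4 is a repeated root.
Hence y_h = (C1 + C2*x)*exp(4*x).
For the particular solution try y_p = A0. Substituting and matching coefficients of each power of x gives A0 = -1/16, so y_p = -1/16.
General solution: y = -1/16 + C1*exp(4*x) + C2*x*exp(4*x).
Apply the initial conditions: y(0) = -1/16 + C1 = -4 and y'(0) = C2 + 4*C1 = -4. Solving gives C1 = -63/16, C2 = 47/4.

y = -1/16 - 63*exp(4*x)/16 + 47*x*exp(4*x)/4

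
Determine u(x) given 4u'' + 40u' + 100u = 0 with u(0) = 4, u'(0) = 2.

u = 4*exp(-5*x) + 22*x*exp(-5*x)

Divide through by 4: u'' + 10u' + 25u = 0.
Characteristic equation r² + 10r + 25 = 0 has discriminant (10)² - 4·(25) = 0, so r = -5 is a repeated root.
Hence u_h = (C1 + C2*x)*exp(-5*x).
Apply the initial conditions: u(0) = C1 = 4 and u'(0) = C2 - 5*C1 = 2. Solving gives C1 = 4, C2 = 22.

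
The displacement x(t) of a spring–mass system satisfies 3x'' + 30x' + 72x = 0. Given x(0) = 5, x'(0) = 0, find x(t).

x = -10*exp(-6*t) + 15*exp(-4*t)

Divide through by 3: x'' + 10x' + 24x = 0.
Characteristic equation r² + 10r + 24 = 0 factors as (r + 4)(r + 6) = 0, so r = -4, -6.
Hence x_h = C1*exp(-4*t) + C2*exp(-6*t).
Apply the initial conditions: x(0) = C1 + C2 = 5 and x'(0) = -6*C2 - 4*C1 = 0. Solving gives C1 = 15, C2 = -10.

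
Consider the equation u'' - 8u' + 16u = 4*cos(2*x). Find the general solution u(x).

u = -4*sin(2*x)/25 + 3*cos(2*x)/25 + C1*exp(4*x) + C2*x*exp(4*x)

Characteristic equation r² - 8r + 16 = 0 has discriminant (-8)² - 4·(16) = 0, so r = 4 is a repeated root.
Hence u_h = (C1 + C2*x)*exp(4*x).
Try u_p = A*cos(2*x) + B*sin(2*x). Substituting and equating the coefficients of cos(2x) and sin(2x) gives A = 3/25, B = -4/25, so u_p = -4*sin(2*x)/25 + 3*cos(2*x)/25.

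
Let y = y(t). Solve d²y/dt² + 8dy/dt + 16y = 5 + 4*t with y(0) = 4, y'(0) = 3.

y = 3/16 + t/4 + 61*exp(-4*t)/16 + 18*t*exp(-4*t)

Characteristic equation r² + 8r + 16 = 0 has discriminant (8)² - 4·(16) = 0, so r = -4 is a repeated root.
Hence y_h = (C1 + C2*t)*exp(-4*t).
For the particular solution try y_p = A0 + A1*t. Substituting and matching coefficients of each power of t gives A0 = 3/16, A1 = 1/4, so y_p = 3/16 + t/4.
General solution: y = 3/16 + t/4 + C1*exp(-4*t) + C2*t*exp(-4*t).
Apply the initial conditions: y(0) = 3/16 + C1 = 4 and y'(0) = 1/4 + C2 - 4*C1 = 3. Solving gives C1 = 61/16, C2 = 18.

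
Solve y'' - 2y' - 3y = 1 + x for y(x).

y = -1/9 - x/3 + C1*exp(-x) + C2*exp(3*x)

Characteristic equation r² - 2r - 3 = 0 factors as (r + 1)(r - 3) = 0, so r = -1, 3.
Hence y_h = C1*exp(-x) + C2*exp(3*x).
For the particular solution try y_p = A0 + A1*x. Substituting and matching coefficients of each power of x gives A0 = -1/9, A1 = -1/3, so y_p = -1/9 - x/3.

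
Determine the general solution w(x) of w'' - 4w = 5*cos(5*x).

Characteristic equation r² - 4 = 0 factors as (r + 2)(r - 2) = 0, so r = -2, 2.
Hence w_h = C1*exp(-2*x) + C2*exp(2*x).
Try w_p = A*cos(5*x) + B*sin(5*x). Substituting and equating the coefficients of cos(5x) and sin(5x) gives A = -5/29, B = 0, so w_p = -5*cos(5*x)/29.

w = -5*cos(5*x)/29 + C1*exp(-2*x) + C2*exp(2*x)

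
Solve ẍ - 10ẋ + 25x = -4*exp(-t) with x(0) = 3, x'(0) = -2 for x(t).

Characteristic equation r² - 10r + 25 = 0 has discriminant (-10)² - 4·(25) = 0, so r = 5 is a repeated root.
Hence x_h = (C1 + C2*t)*exp(5*t).
Try x_p = A*exp(-t). Substituting into the equation and dividing by exp(-t) gives A = -1/9, so x_p = -exp(-t)/9.
General solution: x = -exp(-t)/9 + C1*exp(5*t) + C2*t*exp(5*t).
Apply the initial conditions: x(0) = -1/9 + C1 = 3 and x'(0) = 1/9 + C2 + 5*C1 = -2. Solving gives C1 = 28/9, C2 = -53/3.

x = -exp(-t)/9 + 28*exp(5*t)/9 - 53*t*exp(5*t)/3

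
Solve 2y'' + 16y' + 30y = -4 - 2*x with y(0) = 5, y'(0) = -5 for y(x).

Divide through by 2: y'' + 8y' + 15y = -2 - x.
Characteristic equation r² + 8r + 15 = 0 factors as (r + 3)(r + 5) = 0, so r = -3, -5.
Hence y_h = C1*exp(-3*x) + C2*exp(-5*x).
For the particular solution try y_p = A0 + A1*x. Substituting and matching coefficients of each power of x gives A0 = -22/225, A1 = -1/15, so y_p = -22/225 - x/15.
General solution: y = -22/225 - x/15 + C1*exp(-3*x) + C2*exp(-5*x).
Apply the initial conditions: y(0) = -22/225 + C1 + C2 = 5 and y'(0) = -1/15 - 5*C2 - 3*C1 = -5. Solving gives C1 = 185/18, C2 = -259/50.

y = -22/225 - 259*exp(-5*x)/50 - x/15 + 185*exp(-3*x)/18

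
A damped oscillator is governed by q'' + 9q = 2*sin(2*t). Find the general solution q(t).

q = 2*sin(2*t)/5 + C1*cos(3*t) + C2*sin(3*t)

Characteristic equation r² + 9 = 0 has discriminant (0)² - 4·(9) = -36 < 0, so r = ± 3i.
Hence q_h = C1*cos(3*t) + C2*sin(3*t).
Try q_p = A*cos(2*t) + B*sin(2*t). Substituting and equating the coefficients of cos(2t) and sin(2t) gives A = 0, B = 2/5, so q_p = 2*sin(2*t)/5.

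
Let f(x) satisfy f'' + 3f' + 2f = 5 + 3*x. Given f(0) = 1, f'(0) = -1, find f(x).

Characteristic equation r² + 3r + 2 = 0 factors as (r + 2)(r + 1) = 0, so r = -2, -1.
Hence f_h = C1*exp(-2*x) + C2*exp(-x).
For the particular solution try f_p = A0 + A1*x. Substituting and matching coefficients of each power of x gives A0 = 1/4, A1 = 3/2, so f_p = 1/4 + 3*x/2.
General solution: f = 1/4 + 3*x/2 + C1*exp(-2*x) + C2*exp(-x).
Apply the initial conditions: f(0) = 1/4 + C1 + C2 = 1 and f'(0) = 3/2 - C2 - 2*C1 = -1. Solving gives C1 = 7/4, C2 = -1.

f = 1/4 - exp(-x) + 3*x/2 + 7*exp(-2*x)/4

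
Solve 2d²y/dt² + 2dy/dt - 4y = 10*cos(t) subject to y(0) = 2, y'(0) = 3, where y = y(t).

y = sin(t)/2 - 3*cos(t)/2 + exp(-2*t)/3 + 19*exp(t)/6

Divide through by 2: y'' + y' - 2y = 5*cos(t).
Characteristic equation r² + r - 2 = 0 factors as (r + 2)(r - 1) = 0, so r = -2, 1.
Hence y_h = C1*exp(-2*t) + C2*exp(t).
Try y_p = A*cos(t) + B*sin(t). Substituting and equating the coefficients of cos(t) and sin(t) gives A = -3/2, B = 1/2, so y_p = sin(t)/2 - 3*cos(t)/2.
General solution: y = sin(t)/2 - 3*cos(t)/2 + C1*exp(-2*t) + C2*exp(t).
Apply the initial conditions: y(0) = -3/2 + C1 + C2 = 2 and y'(0) = 1/2 + C2 - 2*C1 = 3. Solving gives C1 = 1/3, C2 = 19/6.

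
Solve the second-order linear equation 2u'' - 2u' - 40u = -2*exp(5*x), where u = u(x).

Divide through by 2: u'' - u' - 20u = -exp(5*x).
Characteristic equation r² - r - 20 = 0 factors as (r + 4)(r - 5) = 0, so r = -4, 5.
Hence u_h = C1*exp(-4*x) + C2*exp(5*x).
Since exp(5*x) solves the homogeneous equation (r = 5 is a root of multiplicity 1), multiply the trial by x. Try u_p = A*x*exp(5*x). Substituting into the equation and dividing by exp(5*x) gives A = -1/9, so u_p = -x*exp(5*x)/9.

u = C1*exp(-4*x) + C2*exp(5*x) - x*exp(5*x)/9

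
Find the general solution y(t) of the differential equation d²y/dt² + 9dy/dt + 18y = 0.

y = C1*exp(-6*t) + C2*exp(-3*t)

Characteristic equation r² + 9r + 18 = 0 factors as (r + 6)(r + 3) = 0, so r = -6, -3.
Hence y_h = C1*exp(-6*t) + C2*exp(-3*t).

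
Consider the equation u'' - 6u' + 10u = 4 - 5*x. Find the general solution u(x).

u = 1/10 - x/2 + C1*cos(x)*exp(3*x) + C2*exp(3*x)*sin(x)

Characteristic equation r² - 6r + 10 = 0 has discriminant (-6)² - 4·(10) = -4 < 0, so r = 3 ± i.
Hence u_h = C1*cos(x)*exp(3*x) + C2*exp(3*x)*sin(x).
For the particular solution try u_p = A0 + A1*x. Substituting and matching coefficients of each power of x gives A0 = 1/10, A1 = -1/2, so u_p = 1/10 - x/2.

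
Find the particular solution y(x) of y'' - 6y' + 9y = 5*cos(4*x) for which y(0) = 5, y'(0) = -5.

y = -24*sin(4*x)/125 - 7*cos(4*x)/125 + 632*exp(3*x)/125 - 97*x*exp(3*x)/5

Characteristic equation r² - 6r + 9 = 0 has discriminant (-6)² - 4·(9) = 0, so r = 3 is a repeated root.
Hence y_h = (C1 + C2*x)*exp(3*x).
Try y_p = A*cos(4*x) + B*sin(4*x). Substituting and equating the coefficients of cos(4x) and sin(4x) gives A = -7/125, B = -24/125, so y_p = -24*sin(4*x)/125 - 7*cos(4*x)/125.
General solution: y = -24*sin(4*x)/125 - 7*cos(4*x)/125 + C1*exp(3*x) + C2*x*exp(3*x).
Apply the initial conditions: y(0) = -7/125 + C1 = 5 and y'(0) = -96/125 + C2 + 3*C1 = -5. Solving gives C1 = 632/125, C2 = -97/5.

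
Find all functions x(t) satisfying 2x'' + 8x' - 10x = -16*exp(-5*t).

x = C1*exp(-5*t) + C2*exp(t) + 4*t*exp(-5*t)/3

Divide through by 2: x'' + 4x' - 5x = -8*exp(-5*t).
Characteristic equation r² + 4r - 5 = 0 factors as (r + 5)(r - 1) = 0, so r = -5, 1.
Hence x_h = C1*exp(-5*t) + C2*exp(t).
Since exp(-5*t) solves the homogeneous equation (r = -5 is a root of multiplicity 1), multiply the trial by t. Try x_p = A*t*exp(-5*t). Substituting into the equation and dividing by exp(-5*t) gives A = 4/3, so x_p = 4*t*exp(-5*t)/3.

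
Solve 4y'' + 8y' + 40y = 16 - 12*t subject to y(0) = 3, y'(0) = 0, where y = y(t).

y = 23/50 - 3*t/10 + 71*exp(-t)*sin(3*t)/75 + 127*cos(3*t)*exp(-t)/50

Divide through by 4: y'' + 2y' + 10y = 4 - 3*t.
Characteristic equation r² + 2r + 10 = 0 has discriminant (2)² - 4·(10) = -36 < 0, so r = -1 ± 3i.
Hence y_h = C1*cos(3*t)*exp(-t) + C2*exp(-t)*sin(3*t).
For the particular solution try y_p = A0 + A1*t. Substituting and matching coefficients of each power of t gives A0 = 23/50, A1 = -3/10, so y_p = 23/50 - 3*t/10.
General solution: y = 23/50 - 3*t/10 + C1*cos(3*t)*exp(-t) + C2*exp(-t)*sin(3*t).
Apply the initial conditions: y(0) = 23/50 + C1 = 3 and y'(0) = -3/10 - C1 + 3*C2 = 0. Solving gives C1 = 127/50, C2 = 71/75.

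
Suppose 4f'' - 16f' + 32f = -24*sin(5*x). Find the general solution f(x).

Divide through by 4: f'' - 4f' + 8f = -6*sin(5*x).
Characteristic equation r² - 4r + 8 = 0 has discriminant (-4)² - 4·(8) = -16 < 0, so r = 2 ± 2i.
Hence f_h = C1*cos(2*x)*exp(2*x) + C2*exp(2*x)*sin(2*x).
Try f_p = A*cos(5*x) + B*sin(5*x). Substituting and equating the coefficients of cos(5x) and sin(5x) gives A = -120/689, B = 102/689, so f_p = -120*cos(5*x)/689 + 102*sin(5*x)/689.

f = -120*cos(5*x)/689 + 102*sin(5*x)/689 + C1*cos(2*x)*exp(2*x) + C2*exp(2*x)*sin(2*x)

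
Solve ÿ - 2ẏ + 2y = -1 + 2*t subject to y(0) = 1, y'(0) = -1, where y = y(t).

y = 1/2 + t + cos(t)*exp(t)/2 - 5*exp(t)*sin(t)/2

Characteristic equation r² - 2r + 2 = 0 has discriminant (-2)² - 4·(2) = -4 < 0, so r = 1 ± i.
Hence y_h = C1*cos(t)*exp(t) + C2*exp(t)*sin(t).
For the particular solution try y_p = A0 + A1*t. Substituting and matching coefficients of each power of t gives A0 = 1/2, A1 = 1, so y_p = 1/2 + t.
General solution: y = 1/2 + t + C1*cos(t)*exp(t) + C2*exp(t)*sin(t).
Apply the initial conditions: y(0) = 1/2 + C1 = 1 and y'(0) = 1 + C1 + C2 = -1. Solving gives C1 = 1/2, C2 = -5/2.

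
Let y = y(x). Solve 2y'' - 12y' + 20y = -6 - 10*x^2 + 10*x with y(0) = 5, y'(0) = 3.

y = -13/50 - x**2/2 - x/10 - 317*exp(3*x)*sin(x)/25 + 263*cos(x)*exp(3*x)/50

Divide through by 2: y'' - 6y' + 10y = -3 - 5*x^2 + 5*x.
Characteristic equation r² - 6r + 10 = 0 has discriminant (-6)² - 4·(10) = -4 < 0, so r = 3 ± i.
Hence y_h = C1*cos(x)*exp(3*x) + C2*exp(3*x)*sin(x).
For the particular solution try y_p = A0 + A1*x + A2*x^2. Substituting and matching coefficients of each power of x gives A0 = -13/50, A1 = -1/10, A2 = -1/2, so y_p = -13/50 - x^2/2 - x/10.
General solution: y = -13/50 - x^2/2 - x/10 + C1*cos(x)*exp(3*x) + C2*exp(3*x)*sin(x).
Apply the initial conditions: y(0) = -13/50 + C1 = 5 and y'(0) = -1/10 + C2 + 3*C1 = 3. Solving gives C1 = 263/50, C2 = -317/25.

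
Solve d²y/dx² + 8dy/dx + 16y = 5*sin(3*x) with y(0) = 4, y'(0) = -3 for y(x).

Characteristic equation r² + 8r + 16 = 0 has discriminant (8)² - 4·(16) = 0, so r = -4 is a repeated root.
Hence y_h = (C1 + C2*x)*exp(-4*x).
Try y_p = A*cos(3*x) + B*sin(3*x). Substituting and equating the coefficients of cos(3x) and sin(3x) gives A = -24/125, B = 7/125, so y_p = -24*cos(3*x)/125 + 7*sin(3*x)/125.
General solution: y = -24*cos(3*x)/125 + 7*sin(3*x)/125 + C1*exp(-4*x) + C2*x*exp(-4*x).
Apply the initial conditions: y(0) = -24/125 + C1 = 4 and y'(0) = 21/125 + C2 - 4*C1 = -3. Solving gives C1 = 524/125, C2 = 68/5.

y = -24*cos(3*x)/125 + 7*sin(3*x)/125 + 524*exp(-4*x)/125 + 68*x*exp(-4*x)/5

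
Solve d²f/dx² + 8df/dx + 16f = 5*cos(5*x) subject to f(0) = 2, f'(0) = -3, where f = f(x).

f = -45*cos(5*x)/1681 + 200*sin(5*x)/1681 + 3407*exp(-4*x)/1681 + 185*x*exp(-4*x)/41

Characteristic equation r² + 8r + 16 = 0 has discriminant (8)² - 4·(16) = 0, so r = -4 is a repeated root.
Hence f_h = (C1 + C2*x)*exp(-4*x).
Try f_p = A*cos(5*x) + B*sin(5*x). Substituting and equating the coefficients of cos(5x) and sin(5x) gives A = -45/1681, B = 200/1681, so f_p = -45*cos(5*x)/1681 + 200*sin(5*x)/1681.
General solution: f = -45*cos(5*x)/1681 + 200*sin(5*x)/1681 + C1*exp(-4*x) + C2*x*exp(-4*x).
Apply the initial conditions: f(0) = -45/1681 + C1 = 2 and f'(0) = 1000/1681 + C2 - 4*C1 = -3. Solving gives C1 = 3407/1681, C2 = 185/41.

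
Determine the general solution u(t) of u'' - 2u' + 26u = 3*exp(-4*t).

Characteristic equation r² - 2r + 26 = 0 has discriminant (-2)² - 4·(26) = -100 < 0, so r = 1 ± 5i.
Hence u_h = C1*cos(5*t)*exp(t) + C2*exp(t)*sin(5*t).
Try u_p = A*exp(-4*t). Substituting into the equation and dividing by exp(-4*t) gives A = 3/50, so u_p = 3*exp(-4*t)/50.

u = 3*exp(-4*t)/50 + C1*cos(5*t)*exp(t) + C2*exp(t)*sin(5*t)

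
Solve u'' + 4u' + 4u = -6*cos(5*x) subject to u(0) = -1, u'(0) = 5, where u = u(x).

Characteristic equation r² + 4r + 4 = 0 has discriminant (4)² - 4·(4) = 0, so r = -2 is a repeated root.
Hence u_h = (C1 + C2*x)*exp(-2*x).
Try u_p = A*cos(5*x) + B*sin(5*x). Substituting and equating the coefficients of cos(5x) and sin(5x) gives A = 126/841, B = -120/841, so u_p = -120*sin(5*x)/841 + 126*cos(5*x)/841.
General solution: u = -120*sin(5*x)/841 + 126*cos(5*x)/841 + C1*exp(-2*x) + C2*x*exp(-2*x).
Apply the initial conditions: u(0) = 126/841 + C1 = -1 and u'(0) = -600/841 + C2 - 2*C1 = 5. Solving gives C1 = -967/841, C2 = 99/29.

u = -967*exp(-2*x)/841 - 120*sin(5*x)/841 + 126*cos(5*x)/841 + 99*x*exp(-2*x)/29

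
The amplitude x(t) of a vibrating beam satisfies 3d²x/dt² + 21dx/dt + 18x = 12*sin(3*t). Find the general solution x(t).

Divide through by 3: x'' + 7x' + 6x = 4*sin(3*t).
Characteristic equation r² + 7r + 6 = 0 factors as (r + 6)(r + 1) = 0, so r = -6, -1.
Hence x_h = C1*exp(-6*t) + C2*exp(-t).
Try x_p = A*cos(3*t) + B*sin(3*t). Substituting and equating the coefficients of cos(3t) and sin(3t) gives A = -14/75, B = -2/75, so x_p = -14*cos(3*t)/75 - 2*sin(3*t)/75.

x = -14*cos(3*t)/75 - 2*sin(3*t)/75 + C1*exp(-6*t) + C2*exp(-t)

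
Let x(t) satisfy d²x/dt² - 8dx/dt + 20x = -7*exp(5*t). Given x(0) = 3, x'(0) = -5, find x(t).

Characteristic equation r² - 8r + 20 = 0 has discriminant (-8)² - 4·(20) = -16 < 0, so r = 4 ± 2i.
Hence x_h = C1*cos(2*t)*exp(4*t) + C2*exp(4*t)*sin(2*t).
Try x_p = A*exp(5*t). Substituting into the equation and dividing by exp(5*t) gives A = -7/5, so x_p = -7*exp(5*t)/5.
General solution: x = -7*exp(5*t)/5 + C1*cos(2*t)*exp(4*t) + C2*exp(4*t)*sin(2*t).
Apply the initial conditions: x(0) = -7/5 + C1 = 3 and x'(0) = -7 + 2*C2 + 4*C1 = -5. Solving gives C1 = 22/5, C2 = -39/5.

x = -7*exp(5*t)/5 - 39*exp(4*t)*sin(2*t)/5 + 22*cos(2*t)*exp(4*t)/5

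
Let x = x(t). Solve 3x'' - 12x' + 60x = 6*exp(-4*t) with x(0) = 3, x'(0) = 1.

x = exp(-4*t)/26 - 31*exp(2*t)*sin(4*t)/26 + 77*cos(4*t)*exp(2*t)/26

Divide through by 3: x'' - 4x' + 20x = 2*exp(-4*t).
Characteristic equation r² - 4r + 20 = 0 has discriminant (-4)² - 4·(20) = -64 < 0, so r = 2 ± 4i.
Hence x_h = C1*cos(4*t)*exp(2*t) + C2*exp(2*t)*sin(4*t).
Try x_p = A*exp(-4*t). Substituting into the equation and dividing by exp(-4*t) gives A = 1/26, so x_p = exp(-4*t)/26.
General solution: x = exp(-4*t)/26 + C1*cos(4*t)*exp(2*t) + C2*exp(2*t)*sin(4*t).
Apply the initial conditions: x(0) = 1/26 + C1 = 3 and x'(0) = -2/13 + 2*C1 + 4*C2 = 1. Solving gives C1 = 77/26, C2 = -31/26.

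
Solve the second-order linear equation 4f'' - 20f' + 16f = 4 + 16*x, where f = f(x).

Divide through by 4: f'' - 5f' + 4f = 1 + 4*x.
Characteristic equation r² - 5r + 4 = 0 factors as (r - 4)(r - 1) = 0, so r = 4, 1.
Hence f_h = C1*exp(4*x) + C2*exp(x).
For the particular solution try f_p = A0 + A1*x. Substituting and matching coefficients of each power of x gives A0 = 3/2, A1 = 1, so f_p = 3/2 + x.

f = 3/2 + x + C1*exp(4*x) + C2*exp(x)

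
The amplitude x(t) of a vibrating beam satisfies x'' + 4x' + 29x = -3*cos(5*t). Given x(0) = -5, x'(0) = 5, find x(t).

x = -15*sin(5*t)/104 - 3*cos(5*t)/104 - 517*cos(5*t)*exp(-2*t)/104 - 439*exp(-2*t)*sin(5*t)/520

Characteristic equation r² + 4r + 29 = 0 has discriminant (4)² - 4·(29) = -100 < 0, so r = -2 ± 5i.
Hence x_h = C1*cos(5*t)*exp(-2*t) + C2*exp(-2*t)*sin(5*t).
Try x_p = A*cos(5*t) + B*sin(5*t). Substituting and equating the coefficients of cos(5t) and sin(5t) gives A = -3/104, B = -15/104, so x_p = -15*sin(5*t)/104 - 3*cos(5*t)/104.
General solution: x = -15*sin(5*t)/104 - 3*cos(5*t)/104 + C1*cos(5*t)*exp(-2*t) + C2*exp(-2*t)*sin(5*t).
Apply the initial conditions: x(0) = -3/104 + C1 = -5 and x'(0) = -75/104 - 2*C1 + 5*C2 = 5. Solving gives C1 = -517/104, C2 = -439/520.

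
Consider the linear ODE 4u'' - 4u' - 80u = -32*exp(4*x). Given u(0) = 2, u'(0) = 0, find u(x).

Divide through by 4: u'' - u' - 20u = -8*exp(4*x).
Characteristic equation r² - r - 20 = 0 factors as (r - 5)(r + 4) = 0, so r = 5, -4.
Hence u_h = C1*exp(5*x) + C2*exp(-4*x).
Try u_p = A*exp(4*x). Substituting into the equation and dividing by exp(4*x) gives A = 1, so u_p = exp(4*x).
General solution: u = C1*exp(5*x) + C2*exp(-4*x) + exp(4*x).
Apply the initial conditions: u(0) = 1 + C1 + C2 = 2 and u'(0) = 4 - 4*C2 + 5*C1 = 0. Solving gives C1 = 0, C2 = 1.

u = exp(-4*x) + exp(4*x)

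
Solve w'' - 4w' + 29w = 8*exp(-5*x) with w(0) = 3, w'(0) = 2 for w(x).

w = 4*exp(-5*x)/37 - 24*exp(2*x)*sin(5*x)/37 + 107*cos(5*x)*exp(2*x)/37

Characteristic equation r² - 4r + 29 = 0 has discriminant (-4)² - 4·(29) = -100 < 0, so r = 2 ± 5i.
Hence w_h = C1*cos(5*x)*exp(2*x) + C2*exp(2*x)*sin(5*x).
Try w_p = A*exp(-5*x). Substituting into the equation and dividing by exp(-5*x) gives A = 4/37, so w_p = 4*exp(-5*x)/37.
General solution: w = 4*exp(-5*x)/37 + C1*cos(5*x)*exp(2*x) + C2*exp(2*x)*sin(5*x).
Apply the initial conditions: w(0) = 4/37 + C1 = 3 and w'(0) = -20/37 + 2*C1 + 5*C2 = 2. Solving gives C1 = 107/37, C2 = -24/37.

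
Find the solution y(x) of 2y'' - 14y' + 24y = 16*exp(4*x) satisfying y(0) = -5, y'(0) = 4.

Divide through by 2: y'' - 7y' + 12y = 8*exp(4*x).
Characteristic equation r² - 7r + 12 = 0 factors as (r - 4)(r - 3) = 0, so r = 4, 3.
Hence y_h = C1*exp(4*x) + C2*exp(3*x).
Since exp(4*x) solves the homogeneous equation (r = 4 is a root of multiplicity 1), multiply the trial by x. Try y_p = A*x*exp(4*x). Substituting into the equation and dividing by exp(4*x) gives A = 8, so y_p = 8*x*exp(4*x).
General solution: y = C1*exp(4*x) + C2*exp(3*x) + 8*x*exp(4*x).
Apply the initial conditions: y(0) = C1 + C2 = -5 and y'(0) = 8 + 3*C2 + 4*C1 = 4. Solving gives C1 = 11, C2 = -16.

y = -16*exp(3*x) + 11*exp(4*x) + 8*x*exp(4*x)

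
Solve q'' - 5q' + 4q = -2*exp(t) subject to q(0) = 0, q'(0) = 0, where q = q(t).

q = -2*exp(4*t)/9 + 2*exp(t)/9 + 2*t*exp(t)/3

Characteristic equation r² - 5r + 4 = 0 factors as (r - 1)(r - 4) = 0, so r = 1, 4.
Hence q_h = C1*exp(t) + C2*exp(4*t).
Since exp(t) solves the homogeneous equation (r = 1 is a root of multiplicity 1), multiply the trial by t. Try q_p = A*t*exp(t). Substituting into the equation and dividing by exp(t) gives A = 2/3, so q_p = 2*t*exp(t)/3.
General solution: q = C1*exp(t) + C2*exp(4*t) + 2*t*exp(t)/3.
Apply the initial conditions: q(0) = C1 + C2 = 0 and q'(0) = 2/3 + C1 + 4*C2 = 0. Solving gives C1 = 2/9, C2 = -2/9.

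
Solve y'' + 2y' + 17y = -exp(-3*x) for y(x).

Characteristic equation r² + 2r + 17 = 0 has discriminant (2)² - 4·(17) = -64 < 0, so r = -1 ± 4i.
Hence y_h = C1*cos(4*x)*exp(-x) + C2*exp(-x)*sin(4*x).
Try y_p = A*exp(-3*x). Substituting into the equation and dividing by exp(-3*x) gives A = -1/20, so y_p = -exp(-3*x)/20.

y = -exp(-3*x)/20 + C1*cos(4*x)*exp(-x) + C2*exp(-x)*sin(4*x)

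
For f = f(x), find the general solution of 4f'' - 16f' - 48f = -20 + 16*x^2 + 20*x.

Divide through by 4: f'' - 4f' - 12f = -5 + 4*x^2 + 5*x.
Characteristic equation r² - 4r - 12 = 0 factors as (r - 6)(r + 2) = 0, so r = 6, -2.
Hence f_h = C1*exp(6*x) + C2*exp(-2*x).
For the particular solution try f_p = A0 + A1*x + A2*x^2. Substituting and matching coefficients of each power of x gives A0 = 23/54, A1 = -7/36, A2 = -1/3, so f_p = 23/54 - 7*x/36 - x^2/3.

f = 23/54 - 7*x/36 - x**2/3 + C1*exp(6*x) + C2*exp(-2*x)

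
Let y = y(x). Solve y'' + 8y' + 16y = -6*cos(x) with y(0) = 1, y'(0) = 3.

y = -90*cos(x)/289 - 48*sin(x)/289 + 379*exp(-4*x)/289 + 143*x*exp(-4*x)/17

Characteristic equation r² + 8r + 16 = 0 has discriminant (8)² - 4·(16) = 0, so r = -4 is a repeated root.
Hence y_h = (C1 + C2*x)*exp(-4*x).
Try y_p = A*cos(x) + B*sin(x). Substituting and equating the coefficients of cos(x) and sin(x) gives A = -90/289, B = -48/289, so y_p = -90*cos(x)/289 - 48*sin(x)/289.
General solution: y = -90*cos(x)/289 - 48*sin(x)/289 + C1*exp(-4*x) + C2*x*exp(-4*x).
Apply the initial conditions: y(0) = -90/289 + C1 = 1 and y'(0) = -48/289 + C2 - 4*C1 = 3. Solving gives C1 = 379/289, C2 = 143/17.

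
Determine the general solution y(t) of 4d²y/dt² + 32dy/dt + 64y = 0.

Divide through by 4: y'' + 8y' + 16y = 0.
Characteristic equation r² + 8r + 16 = 0 has discriminant (8)² - 4·(16) = 0, so r = -4 is a repeated root.
Hence y_h = (C1 + C2*t)*exp(-4*t).

y = C1*exp(-4*t) + C2*t*exp(-4*t)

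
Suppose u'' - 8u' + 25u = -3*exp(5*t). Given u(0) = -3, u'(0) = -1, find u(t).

u = -3*exp(5*t)/10 - 27*cos(3*t)*exp(4*t)/10 + 113*exp(4*t)*sin(3*t)/30

Characteristic equation r² - 8r + 25 = 0 has discriminant (-8)² - 4·(25) = -36 < 0, so r = 4 ± 3i.
Hence u_h = C1*cos(3*t)*exp(4*t) + C2*exp(4*t)*sin(3*t).
Try u_p = A*exp(5*t). Substituting into the equation and dividing by exp(5*t) gives A = -3/10, so u_p = -3*exp(5*t)/10.
General solution: u = -3*exp(5*t)/10 + C1*cos(3*t)*exp(4*t) + C2*exp(4*t)*sin(3*t).
Apply the initial conditions: u(0) = -3/10 + C1 = -3 and u'(0) = -3/2 + 3*C2 + 4*C1 = -1. Solving gives C1 = -27/10, C2 = 113/30.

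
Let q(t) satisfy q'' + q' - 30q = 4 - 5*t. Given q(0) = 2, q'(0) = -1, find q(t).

q = -23/180 + t/6 + 58*exp(5*t)/55 + 425*exp(-6*t)/396

Characteristic equation r² + r - 30 = 0 factors as (r + 6)(r - 5) = 0, so r = -6, 5.
Hence q_h = C1*exp(-6*t) + C2*exp(5*t).
For the particular solution try q_p = A0 + A1*t. Substituting and matching coefficients of each power of t gives A0 = -23/180, A1 = 1/6, so q_p = -23/180 + t/6.
General solution: q = -23/180 + t/6 + C1*exp(-6*t) + C2*exp(5*t).
Apply the initial conditions: q(0) = -23/180 + C1 + C2 = 2 and q'(0) = 1/6 - 6*C1 + 5*C2 = -1. Solving gives C1 = 425/396, C2 = 58/55.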